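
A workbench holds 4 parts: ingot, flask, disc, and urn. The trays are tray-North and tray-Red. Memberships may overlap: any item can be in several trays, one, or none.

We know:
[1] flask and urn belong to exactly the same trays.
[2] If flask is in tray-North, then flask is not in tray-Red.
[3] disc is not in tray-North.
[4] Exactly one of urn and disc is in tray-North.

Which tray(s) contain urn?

urn: tray-North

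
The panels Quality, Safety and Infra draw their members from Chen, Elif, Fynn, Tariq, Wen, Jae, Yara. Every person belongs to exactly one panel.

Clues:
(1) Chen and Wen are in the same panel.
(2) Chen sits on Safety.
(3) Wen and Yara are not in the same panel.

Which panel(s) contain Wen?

Wen: Safety

From (2): Chen ∈ Safety.
(1): Wen matches Chen: Wen ∉ Quality.
(1): Wen matches Chen: Wen ∈ Safety.
(3): Yara ∉ Safety.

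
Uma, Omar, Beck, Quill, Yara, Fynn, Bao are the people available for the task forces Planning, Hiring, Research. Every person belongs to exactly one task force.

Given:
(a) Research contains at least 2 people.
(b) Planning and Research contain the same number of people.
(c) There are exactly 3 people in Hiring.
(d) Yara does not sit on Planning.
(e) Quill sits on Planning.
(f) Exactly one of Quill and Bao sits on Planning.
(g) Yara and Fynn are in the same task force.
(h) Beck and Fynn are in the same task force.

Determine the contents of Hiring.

Hiring = {Beck, Fynn, Yara}

From (d): Yara ∉ Planning.
From (e): Quill ∈ Planning.
(f) (exactly one): Bao ∉ Planning.
(g): Fynn matches Yara: Fynn ∉ Planning.
(h): Beck matches Fynn: Beck ∉ Planning.
Suppose Uma ∈ Hiring: no assignment then satisfies all the clues, so Uma ∉ Hiring.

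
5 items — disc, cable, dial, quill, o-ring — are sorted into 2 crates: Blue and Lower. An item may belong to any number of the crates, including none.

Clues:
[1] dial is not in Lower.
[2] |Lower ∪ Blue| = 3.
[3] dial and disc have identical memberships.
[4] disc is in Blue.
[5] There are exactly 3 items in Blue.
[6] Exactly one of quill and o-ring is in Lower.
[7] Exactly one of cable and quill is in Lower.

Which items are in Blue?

Blue = {dial, disc, quill}

From (1): dial ∉ Lower.
From (4): disc ∈ Blue.
(3): dial matches disc: dial ∈ Blue.
(3): disc matches dial: disc ∉ Lower.
Suppose cable ∈ Blue: no assignment then satisfies all the clues, so cable ∉ Blue.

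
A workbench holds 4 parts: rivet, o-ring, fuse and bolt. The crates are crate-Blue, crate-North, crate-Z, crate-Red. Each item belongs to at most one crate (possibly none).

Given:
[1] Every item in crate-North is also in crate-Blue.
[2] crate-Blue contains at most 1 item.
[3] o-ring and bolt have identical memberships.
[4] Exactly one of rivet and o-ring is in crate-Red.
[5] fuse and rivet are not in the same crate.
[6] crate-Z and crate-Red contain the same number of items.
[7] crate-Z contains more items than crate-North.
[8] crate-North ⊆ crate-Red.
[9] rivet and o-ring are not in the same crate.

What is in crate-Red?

crate-Red = {rivet}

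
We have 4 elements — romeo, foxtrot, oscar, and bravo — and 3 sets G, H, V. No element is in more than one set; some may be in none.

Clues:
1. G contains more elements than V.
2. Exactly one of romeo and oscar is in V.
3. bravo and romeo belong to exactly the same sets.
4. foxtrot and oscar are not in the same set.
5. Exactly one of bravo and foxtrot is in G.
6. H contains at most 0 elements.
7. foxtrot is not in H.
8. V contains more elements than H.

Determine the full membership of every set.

G = {bravo, romeo}; H = {}; V = {oscar}

From (7): foxtrot ∉ H.
(6): H already has 0, so the rest are out.
Suppose romeo ∉ G: no assignment then satisfies all the clues, so romeo ∈ G.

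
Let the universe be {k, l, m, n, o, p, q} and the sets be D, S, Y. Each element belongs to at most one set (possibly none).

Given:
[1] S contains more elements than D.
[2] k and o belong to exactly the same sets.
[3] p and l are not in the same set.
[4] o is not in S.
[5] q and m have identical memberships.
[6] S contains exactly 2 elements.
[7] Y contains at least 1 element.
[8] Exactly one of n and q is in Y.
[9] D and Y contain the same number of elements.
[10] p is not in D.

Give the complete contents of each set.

D = {l}; S = {m, q}; Y = {n}

From (4): o ∉ S.
From (10): p ∉ D.
(2): k matches o: k ∉ S.
Suppose k ∈ D: no assignment then satisfies all the clues, so k ∉ D.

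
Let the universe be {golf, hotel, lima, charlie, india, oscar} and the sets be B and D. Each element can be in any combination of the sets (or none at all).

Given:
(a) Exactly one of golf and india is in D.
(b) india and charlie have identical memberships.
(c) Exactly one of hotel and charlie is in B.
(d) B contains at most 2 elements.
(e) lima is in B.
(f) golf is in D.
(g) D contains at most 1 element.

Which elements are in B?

B = {hotel, lima}

From (e): lima ∈ B.
From (f): golf ∈ D.
(a) (exactly one): india ∉ D.
(b): charlie matches india: charlie ∉ D.
(g): D already has 1, so the rest are out.
Suppose golf ∈ B: no assignment then satisfies all the clues, so golf ∉ B.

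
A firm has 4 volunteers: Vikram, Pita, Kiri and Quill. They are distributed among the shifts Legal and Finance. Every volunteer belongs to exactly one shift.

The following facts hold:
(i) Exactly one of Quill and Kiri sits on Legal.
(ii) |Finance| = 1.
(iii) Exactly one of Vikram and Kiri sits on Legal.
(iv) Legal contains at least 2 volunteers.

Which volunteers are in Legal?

Legal = {Pita, Quill, Vikram}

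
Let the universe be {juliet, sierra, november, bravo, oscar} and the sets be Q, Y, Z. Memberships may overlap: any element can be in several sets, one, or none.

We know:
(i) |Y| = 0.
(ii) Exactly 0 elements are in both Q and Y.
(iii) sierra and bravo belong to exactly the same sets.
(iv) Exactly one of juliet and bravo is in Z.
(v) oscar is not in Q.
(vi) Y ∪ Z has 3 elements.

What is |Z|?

From (v): oscar ∉ Q.
(i): Y already has 0, so the rest are out.

3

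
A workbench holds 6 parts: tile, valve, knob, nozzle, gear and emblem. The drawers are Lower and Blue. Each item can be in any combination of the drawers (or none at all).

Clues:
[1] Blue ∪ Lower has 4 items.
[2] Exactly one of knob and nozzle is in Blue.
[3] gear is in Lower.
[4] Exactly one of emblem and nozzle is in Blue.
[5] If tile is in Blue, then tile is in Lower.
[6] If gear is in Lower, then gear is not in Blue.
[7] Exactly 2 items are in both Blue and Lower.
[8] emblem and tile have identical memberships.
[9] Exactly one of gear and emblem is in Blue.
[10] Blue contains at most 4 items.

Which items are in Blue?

From (3): gear ∈ Lower.
(6): gear ∉ Blue.
(9) (exactly one): emblem ∈ Blue.
(4) (exactly one): nozzle ∉ Blue.
(8): tile matches emblem: tile ∈ Blue.
(2) (exactly one): knob ∈ Blue.
(5): tile ∈ Lower.
(8): emblem matches tile: emblem ∈ Lower.
Suppose valve ∈ Blue: no assignment then satisfies all the clues, so valve ∉ Blue.

Blue = {emblem, knob, tile}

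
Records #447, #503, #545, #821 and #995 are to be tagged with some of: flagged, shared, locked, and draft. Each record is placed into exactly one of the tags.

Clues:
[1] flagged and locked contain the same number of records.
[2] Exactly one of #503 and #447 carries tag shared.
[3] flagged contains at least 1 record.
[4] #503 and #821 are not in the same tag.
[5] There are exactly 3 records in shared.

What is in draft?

draft = {}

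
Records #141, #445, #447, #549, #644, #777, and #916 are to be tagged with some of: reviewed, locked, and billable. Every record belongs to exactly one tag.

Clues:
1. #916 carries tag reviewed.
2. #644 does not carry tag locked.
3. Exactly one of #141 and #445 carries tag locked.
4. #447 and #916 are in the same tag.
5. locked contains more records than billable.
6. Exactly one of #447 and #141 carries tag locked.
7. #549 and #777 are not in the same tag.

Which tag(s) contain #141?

From (1): #916 ∈ reviewed.
From (2): #644 ∉ locked.
(4): #447 matches #916: #447 ∈ reviewed.
(6) (exactly one): #141 ∈ locked.
(3) (exactly one): #445 ∉ locked.

#141: locked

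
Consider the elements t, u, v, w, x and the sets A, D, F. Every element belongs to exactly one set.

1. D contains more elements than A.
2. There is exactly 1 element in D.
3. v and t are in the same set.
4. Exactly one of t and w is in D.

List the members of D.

D = {w}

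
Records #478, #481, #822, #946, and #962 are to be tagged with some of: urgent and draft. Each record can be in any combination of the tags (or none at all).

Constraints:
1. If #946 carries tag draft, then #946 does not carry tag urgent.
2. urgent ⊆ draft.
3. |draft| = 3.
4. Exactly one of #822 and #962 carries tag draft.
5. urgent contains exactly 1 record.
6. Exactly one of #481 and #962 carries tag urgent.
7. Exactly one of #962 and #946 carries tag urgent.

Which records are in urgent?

urgent = {#962}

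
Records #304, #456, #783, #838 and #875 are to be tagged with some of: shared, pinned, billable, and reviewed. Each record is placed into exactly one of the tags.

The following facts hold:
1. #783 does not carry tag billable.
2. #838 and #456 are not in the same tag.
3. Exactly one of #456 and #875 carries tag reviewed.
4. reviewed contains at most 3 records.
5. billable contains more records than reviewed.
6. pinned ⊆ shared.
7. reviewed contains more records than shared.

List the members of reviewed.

reviewed = {#456, #783}

From (1): #783 ∉ billable.
Suppose #304 ∈ reviewed: no assignment then satisfies all the clues, so #304 ∉ reviewed.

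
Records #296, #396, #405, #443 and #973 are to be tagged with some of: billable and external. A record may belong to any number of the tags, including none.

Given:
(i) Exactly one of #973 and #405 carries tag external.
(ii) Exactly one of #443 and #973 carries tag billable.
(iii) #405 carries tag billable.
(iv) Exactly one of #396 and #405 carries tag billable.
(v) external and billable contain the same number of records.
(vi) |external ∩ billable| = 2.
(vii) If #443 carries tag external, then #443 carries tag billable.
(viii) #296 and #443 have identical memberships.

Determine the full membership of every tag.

billable = {#296, #405, #443}; external = {#296, #443, #973}

From (iii): #405 ∈ billable.
(iv) (exactly one): #396 ∉ billable.
Suppose #296 ∉ billable: no assignment then satisfies all the clues, so #296 ∈ billable.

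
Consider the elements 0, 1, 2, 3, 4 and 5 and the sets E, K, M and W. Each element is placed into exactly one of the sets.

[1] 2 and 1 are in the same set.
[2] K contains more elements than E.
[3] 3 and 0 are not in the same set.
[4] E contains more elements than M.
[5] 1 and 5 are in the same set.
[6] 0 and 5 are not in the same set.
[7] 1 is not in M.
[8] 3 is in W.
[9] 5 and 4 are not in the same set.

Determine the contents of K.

K = {1, 2, 5}

From (7): 1 ∉ M.
From (8): 3 ∈ W.
(1): 2 matches 1: 2 ∉ M.
(3): 0 ∉ W.
(5): 5 matches 1: 5 ∉ M.
Suppose 0 ∈ K: no assignment then satisfies all the clues, so 0 ∉ K.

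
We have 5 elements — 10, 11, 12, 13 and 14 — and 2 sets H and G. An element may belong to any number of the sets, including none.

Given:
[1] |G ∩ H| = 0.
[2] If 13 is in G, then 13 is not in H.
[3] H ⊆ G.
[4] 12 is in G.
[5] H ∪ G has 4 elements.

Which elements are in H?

H = {}

From (4): 12 ∈ G.
Suppose 10 ∈ H: no assignment then satisfies all the clues, so 10 ∉ H.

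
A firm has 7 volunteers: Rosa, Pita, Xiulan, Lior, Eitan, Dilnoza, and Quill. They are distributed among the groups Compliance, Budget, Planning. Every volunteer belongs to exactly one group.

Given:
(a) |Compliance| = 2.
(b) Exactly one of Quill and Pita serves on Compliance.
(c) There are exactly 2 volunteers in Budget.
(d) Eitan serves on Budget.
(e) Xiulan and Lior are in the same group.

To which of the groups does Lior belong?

Lior: Planning

From (d): Eitan ∈ Budget.
Suppose Lior ∈ Compliance: no assignment then satisfies all the clues, so Lior ∉ Compliance.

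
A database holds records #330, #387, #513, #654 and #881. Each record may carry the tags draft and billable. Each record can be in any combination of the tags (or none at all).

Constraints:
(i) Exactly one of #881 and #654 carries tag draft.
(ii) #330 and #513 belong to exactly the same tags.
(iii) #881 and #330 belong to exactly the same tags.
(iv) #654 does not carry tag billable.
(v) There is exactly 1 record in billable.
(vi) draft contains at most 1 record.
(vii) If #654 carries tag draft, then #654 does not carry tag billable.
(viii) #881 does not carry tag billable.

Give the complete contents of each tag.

draft = {#654}; billable = {#387}

From (iv): #654 ∉ billable.
From (viii): #881 ∉ billable.
(iii): #330 matches #881: #330 ∉ billable.
(ii): #513 matches #330: #513 ∉ billable.
(v): only 1 candidates remain for billable, so all are in.
Suppose #330 ∈ draft: no assignment then satisfies all the clues, so #330 ∉ draft.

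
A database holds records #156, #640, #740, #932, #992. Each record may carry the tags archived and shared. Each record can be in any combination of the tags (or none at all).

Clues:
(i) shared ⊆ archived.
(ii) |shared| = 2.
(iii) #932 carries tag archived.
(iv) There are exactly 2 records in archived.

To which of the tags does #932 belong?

From (iii): #932 ∈ archived.
Suppose #932 ∉ shared: no assignment then satisfies all the clues, so #932 ∈ shared.

#932: archived, shared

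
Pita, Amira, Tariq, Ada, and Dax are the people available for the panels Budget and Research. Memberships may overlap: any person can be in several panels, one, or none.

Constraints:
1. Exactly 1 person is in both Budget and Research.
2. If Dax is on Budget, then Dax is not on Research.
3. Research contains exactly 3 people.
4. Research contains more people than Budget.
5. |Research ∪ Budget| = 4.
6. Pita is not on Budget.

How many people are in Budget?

2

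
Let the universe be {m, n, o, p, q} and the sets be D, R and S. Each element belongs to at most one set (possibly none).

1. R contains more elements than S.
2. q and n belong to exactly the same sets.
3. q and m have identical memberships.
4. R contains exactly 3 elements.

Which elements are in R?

R = {m, n, q}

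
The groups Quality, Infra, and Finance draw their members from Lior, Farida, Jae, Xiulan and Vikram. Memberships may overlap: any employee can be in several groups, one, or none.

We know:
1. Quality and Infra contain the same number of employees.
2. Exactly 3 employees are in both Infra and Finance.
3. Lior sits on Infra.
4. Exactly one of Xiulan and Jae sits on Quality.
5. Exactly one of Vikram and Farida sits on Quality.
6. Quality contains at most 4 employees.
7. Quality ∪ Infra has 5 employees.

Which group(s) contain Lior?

From (3): Lior ∈ Infra.
Suppose Lior ∉ Quality: no assignment then satisfies all the clues, so Lior ∈ Quality.

Lior: Finance, Infra, Quality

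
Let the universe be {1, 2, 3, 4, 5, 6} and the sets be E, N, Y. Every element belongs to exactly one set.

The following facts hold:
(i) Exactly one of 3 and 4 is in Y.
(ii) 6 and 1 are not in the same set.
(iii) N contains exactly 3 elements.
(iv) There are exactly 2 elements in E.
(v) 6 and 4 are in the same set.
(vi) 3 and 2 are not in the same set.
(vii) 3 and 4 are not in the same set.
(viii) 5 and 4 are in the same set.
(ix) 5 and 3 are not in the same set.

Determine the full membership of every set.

E = {1, 2}; N = {4, 5, 6}; Y = {3}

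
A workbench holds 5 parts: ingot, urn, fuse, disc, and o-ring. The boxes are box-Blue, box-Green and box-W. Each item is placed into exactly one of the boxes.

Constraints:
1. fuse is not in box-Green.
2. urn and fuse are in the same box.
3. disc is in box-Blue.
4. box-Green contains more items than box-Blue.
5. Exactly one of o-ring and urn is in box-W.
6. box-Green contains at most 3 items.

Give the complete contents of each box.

box-Blue = {disc}; box-Green = {ingot, o-ring}; box-W = {fuse, urn}

From (1): fuse ∉ box-Green.
From (3): disc ∈ box-Blue.
(2): urn matches fuse: urn ∉ box-Green.
Suppose ingot ∈ box-Blue: no assignment then satisfies all the clues, so ingot ∉ box-Blue.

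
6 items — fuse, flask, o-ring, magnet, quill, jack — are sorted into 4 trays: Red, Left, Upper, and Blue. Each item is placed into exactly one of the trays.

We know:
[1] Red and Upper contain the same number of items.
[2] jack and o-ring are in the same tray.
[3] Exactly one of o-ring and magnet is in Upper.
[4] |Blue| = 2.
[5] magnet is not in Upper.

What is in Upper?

From (5): magnet ∉ Upper.
(3) (exactly one): o-ring ∈ Upper.
(2): jack matches o-ring: jack ∉ Red.
(2): jack matches o-ring: jack ∉ Left.
(2): jack matches o-ring: jack ∈ Upper.
Suppose fuse ∈ Upper: no assignment then satisfies all the clues, so fuse ∉ Upper.

Upper = {jack, o-ring}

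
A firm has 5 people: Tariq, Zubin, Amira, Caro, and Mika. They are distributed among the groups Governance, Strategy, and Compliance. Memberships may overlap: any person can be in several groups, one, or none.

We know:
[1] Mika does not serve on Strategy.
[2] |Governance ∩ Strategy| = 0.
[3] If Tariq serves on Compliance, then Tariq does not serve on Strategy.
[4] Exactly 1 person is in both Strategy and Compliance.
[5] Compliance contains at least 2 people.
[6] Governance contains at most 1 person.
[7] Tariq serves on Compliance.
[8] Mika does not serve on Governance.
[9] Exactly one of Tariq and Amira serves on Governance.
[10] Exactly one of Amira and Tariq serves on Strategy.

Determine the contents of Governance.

Governance = {Tariq}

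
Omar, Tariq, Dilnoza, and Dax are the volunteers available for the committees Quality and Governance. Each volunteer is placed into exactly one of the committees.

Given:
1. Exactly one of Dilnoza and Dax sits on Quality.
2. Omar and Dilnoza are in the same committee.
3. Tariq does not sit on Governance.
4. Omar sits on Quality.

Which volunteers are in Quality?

Quality = {Dilnoza, Omar, Tariq}

From (3): Tariq ∉ Governance.
From (4): Omar ∈ Quality.
(2): Dilnoza matches Omar: Dilnoza ∈ Quality.
Only one committee left: Tariq ∈ Quality.
(1) (exactly one): Dax ∉ Quality.
Only one committee left: Dax ∈ Governance.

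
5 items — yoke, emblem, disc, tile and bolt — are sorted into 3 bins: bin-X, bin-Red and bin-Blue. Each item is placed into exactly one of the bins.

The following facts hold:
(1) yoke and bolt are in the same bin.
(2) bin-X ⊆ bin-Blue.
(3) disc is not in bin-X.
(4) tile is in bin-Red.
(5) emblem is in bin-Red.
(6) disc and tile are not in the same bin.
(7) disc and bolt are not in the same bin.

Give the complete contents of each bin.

From (3): disc ∉ bin-X.
From (4): tile ∈ bin-Red.
From (5): emblem ∈ bin-Red.
(6): disc ∉ bin-Red.
Only one bin left: disc ∈ bin-Blue.
(7): bolt ∉ bin-Blue.
(1): yoke matches bolt: yoke ∉ bin-Blue.
(2) contrapositive: yoke ∉ bin-X.
(2) contrapositive: bolt ∉ bin-X.
Only one bin left: yoke ∈ bin-Red.
Only one bin left: bolt ∈ bin-Red.

bin-X = {}; bin-Red = {bolt, emblem, tile, yoke}; bin-Blue = {disc}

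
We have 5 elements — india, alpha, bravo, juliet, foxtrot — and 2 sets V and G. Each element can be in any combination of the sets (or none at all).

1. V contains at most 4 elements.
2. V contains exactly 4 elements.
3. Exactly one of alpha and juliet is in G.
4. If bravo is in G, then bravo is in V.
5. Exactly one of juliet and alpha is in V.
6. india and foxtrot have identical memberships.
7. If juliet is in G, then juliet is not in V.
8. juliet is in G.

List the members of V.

From (8): juliet ∈ G.
(3) (exactly one): alpha ∉ G.
(7): juliet ∉ V.
(2): only 4 candidates remain for V, so all are in.

V = {alpha, bravo, foxtrot, india}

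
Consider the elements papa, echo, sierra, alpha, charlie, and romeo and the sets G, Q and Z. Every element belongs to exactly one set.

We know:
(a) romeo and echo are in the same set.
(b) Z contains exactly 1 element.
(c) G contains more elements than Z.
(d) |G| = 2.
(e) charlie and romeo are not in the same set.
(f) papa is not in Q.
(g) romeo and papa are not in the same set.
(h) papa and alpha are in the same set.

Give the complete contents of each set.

From (f): papa ∉ Q.
(h): alpha matches papa: alpha ∉ Q.
Suppose papa ∉ G: no assignment then satisfies all the clues, so papa ∈ G.

G = {alpha, papa}; Q = {echo, romeo, sierra}; Z = {charlie}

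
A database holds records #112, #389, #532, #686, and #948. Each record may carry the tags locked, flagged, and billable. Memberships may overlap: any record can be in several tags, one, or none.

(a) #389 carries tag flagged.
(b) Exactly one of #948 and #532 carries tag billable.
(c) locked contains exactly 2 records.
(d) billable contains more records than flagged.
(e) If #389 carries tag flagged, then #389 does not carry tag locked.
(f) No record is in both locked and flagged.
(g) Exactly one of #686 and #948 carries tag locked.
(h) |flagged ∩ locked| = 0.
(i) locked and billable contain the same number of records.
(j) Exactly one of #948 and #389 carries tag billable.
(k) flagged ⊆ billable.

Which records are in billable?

billable = {#389, #532}

From (a): #389 ∈ flagged.
(e): #389 ∉ locked.
(k) with #389 ∈ flagged: #389 ∈ billable.
(j) (exactly one): #948 ∉ billable.
(k) contrapositive: #948 ∉ flagged.
(b) (exactly one): #532 ∈ billable.
Suppose #112 ∈ billable: no assignment then satisfies all the clues, so #112 ∉ billable.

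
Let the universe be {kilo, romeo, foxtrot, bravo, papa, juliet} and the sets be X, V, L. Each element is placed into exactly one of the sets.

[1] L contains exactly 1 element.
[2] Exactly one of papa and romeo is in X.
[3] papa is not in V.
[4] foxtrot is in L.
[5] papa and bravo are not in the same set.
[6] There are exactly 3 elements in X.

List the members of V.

V = {bravo, romeo}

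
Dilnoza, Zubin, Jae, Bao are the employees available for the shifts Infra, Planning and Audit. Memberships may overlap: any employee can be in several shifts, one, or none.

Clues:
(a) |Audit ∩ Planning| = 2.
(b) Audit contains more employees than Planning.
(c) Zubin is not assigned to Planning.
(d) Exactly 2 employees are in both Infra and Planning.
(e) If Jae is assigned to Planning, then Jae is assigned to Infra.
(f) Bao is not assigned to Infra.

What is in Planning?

Planning = {Dilnoza, Jae}

From (c): Zubin ∉ Planning.
From (f): Bao ∉ Infra.
Suppose Dilnoza ∉ Planning: no assignment then satisfies all the clues, so Dilnoza ∈ Planning.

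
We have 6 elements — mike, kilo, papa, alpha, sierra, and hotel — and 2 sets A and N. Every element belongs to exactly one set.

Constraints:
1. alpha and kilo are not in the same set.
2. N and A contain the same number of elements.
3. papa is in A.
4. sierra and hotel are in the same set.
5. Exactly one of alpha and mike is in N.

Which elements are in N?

N = {alpha, hotel, sierra}

From (3): papa ∈ A.
Suppose mike ∈ N: no assignment then satisfies all the clues, so mike ∉ N.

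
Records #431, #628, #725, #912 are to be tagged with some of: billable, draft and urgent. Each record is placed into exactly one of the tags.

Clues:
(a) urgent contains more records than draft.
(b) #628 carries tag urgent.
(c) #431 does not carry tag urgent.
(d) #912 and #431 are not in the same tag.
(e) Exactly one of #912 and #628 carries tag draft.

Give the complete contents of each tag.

billable = {#431}; draft = {#912}; urgent = {#628, #725}

From (b): #628 ∈ urgent.
From (c): #431 ∉ urgent.
(e) (exactly one): #912 ∈ draft.
(d): #431 ∉ draft.
Only one tag left: #431 ∈ billable.
Suppose #725 ∈ billable: no assignment then satisfies all the clues, so #725 ∉ billable.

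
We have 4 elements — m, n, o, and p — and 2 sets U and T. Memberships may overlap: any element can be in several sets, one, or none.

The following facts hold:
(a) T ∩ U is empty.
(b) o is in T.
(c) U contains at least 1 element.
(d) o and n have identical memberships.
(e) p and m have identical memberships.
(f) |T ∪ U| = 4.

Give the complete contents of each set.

U = {m, p}; T = {n, o}

From (b): o ∈ T.
(a) (disjoint): o ∉ U.
(d): n matches o: n ∉ U.
(d): n matches o: n ∈ T.
Suppose m ∉ U: no assignment then satisfies all the clues, so m ∈ U.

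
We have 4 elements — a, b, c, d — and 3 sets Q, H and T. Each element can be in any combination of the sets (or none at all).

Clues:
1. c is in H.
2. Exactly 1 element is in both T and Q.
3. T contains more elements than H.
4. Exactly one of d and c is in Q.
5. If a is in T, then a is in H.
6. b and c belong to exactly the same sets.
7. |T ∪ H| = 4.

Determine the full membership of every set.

Q = {d}; H = {a, b, c}; T = {a, b, c, d}

From (1): c ∈ H.
(6): b matches c: b ∈ H.
Suppose a ∈ Q: no assignment then satisfies all the clues, so a ∉ Q.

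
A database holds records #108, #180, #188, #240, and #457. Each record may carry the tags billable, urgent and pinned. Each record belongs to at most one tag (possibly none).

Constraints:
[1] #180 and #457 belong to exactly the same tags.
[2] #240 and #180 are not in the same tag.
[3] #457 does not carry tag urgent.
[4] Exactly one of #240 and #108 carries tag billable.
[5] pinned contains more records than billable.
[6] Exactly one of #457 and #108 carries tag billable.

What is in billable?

billable = {#108}

From (3): #457 ∉ urgent.
(1): #180 matches #457: #180 ∉ urgent.
Suppose #108 ∉ billable: no assignment then satisfies all the clues, so #108 ∈ billable.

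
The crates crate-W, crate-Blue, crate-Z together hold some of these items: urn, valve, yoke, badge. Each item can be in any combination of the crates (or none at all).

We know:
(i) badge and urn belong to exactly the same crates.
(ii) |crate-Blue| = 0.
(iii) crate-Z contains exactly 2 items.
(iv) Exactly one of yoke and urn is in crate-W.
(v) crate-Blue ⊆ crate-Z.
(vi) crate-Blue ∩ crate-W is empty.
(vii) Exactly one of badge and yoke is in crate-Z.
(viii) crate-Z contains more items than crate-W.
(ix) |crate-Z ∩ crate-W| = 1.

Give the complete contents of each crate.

crate-W = {yoke}; crate-Blue = {}; crate-Z = {valve, yoke}

(ii): crate-Blue already has 0, so the rest are out.
Suppose urn ∈ crate-W: no assignment then satisfies all the clues, so urn ∉ crate-W.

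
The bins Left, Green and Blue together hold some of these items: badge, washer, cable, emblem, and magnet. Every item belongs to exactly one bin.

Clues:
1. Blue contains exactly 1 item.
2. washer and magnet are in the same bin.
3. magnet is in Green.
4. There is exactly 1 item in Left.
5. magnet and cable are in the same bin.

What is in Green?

Green = {cable, magnet, washer}

From (3): magnet ∈ Green.
(2): washer matches magnet: washer ∉ Left.
(2): washer matches magnet: washer ∈ Green.
(5): cable matches magnet: cable ∉ Left.
(5): cable matches magnet: cable ∈ Green.
Suppose badge ∈ Green: no assignment then satisfies all the clues, so badge ∉ Green.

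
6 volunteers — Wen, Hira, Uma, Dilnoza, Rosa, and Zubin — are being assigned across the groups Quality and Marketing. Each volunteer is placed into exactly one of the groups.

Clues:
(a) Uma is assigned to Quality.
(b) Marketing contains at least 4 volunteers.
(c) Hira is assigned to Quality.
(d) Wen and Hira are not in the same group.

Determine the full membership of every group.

From (a): Uma ∈ Quality.
From (c): Hira ∈ Quality.
(b): only 4 candidates remain for Marketing, so all are in.

Quality = {Hira, Uma}; Marketing = {Dilnoza, Rosa, Wen, Zubin}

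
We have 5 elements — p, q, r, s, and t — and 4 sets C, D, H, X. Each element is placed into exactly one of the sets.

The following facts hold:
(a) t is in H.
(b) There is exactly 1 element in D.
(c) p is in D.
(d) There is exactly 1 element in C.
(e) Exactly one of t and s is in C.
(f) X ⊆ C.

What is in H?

From (a): t ∈ H.
From (c): p ∈ D.
(b): D already has 1, so the rest are out.
(e) (exactly one): s ∈ C.
(d): C already has 1, so the rest are out.
(f) contrapositive: q ∉ X.
(f) contrapositive: r ∉ X.
Only one set left: q ∈ H.
Only one set left: r ∈ H.

H = {q, r, t}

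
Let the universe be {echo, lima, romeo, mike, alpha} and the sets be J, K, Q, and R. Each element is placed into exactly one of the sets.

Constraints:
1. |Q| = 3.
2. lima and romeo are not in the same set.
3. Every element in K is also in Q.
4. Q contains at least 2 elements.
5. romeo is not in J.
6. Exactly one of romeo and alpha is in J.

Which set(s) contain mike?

From (5): romeo ∉ J.
(6) (exactly one): alpha ∈ J.
Suppose mike ∈ J: no assignment then satisfies all the clues, so mike ∉ J.

mike: Q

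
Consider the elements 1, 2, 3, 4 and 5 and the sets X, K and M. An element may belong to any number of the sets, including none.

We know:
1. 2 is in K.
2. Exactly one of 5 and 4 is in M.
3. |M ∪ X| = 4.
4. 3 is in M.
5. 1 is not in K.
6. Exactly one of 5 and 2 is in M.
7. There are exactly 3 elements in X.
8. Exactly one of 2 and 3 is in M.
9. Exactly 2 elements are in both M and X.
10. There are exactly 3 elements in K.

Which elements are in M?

M = {1, 3, 5}

From (1): 2 ∈ K.
From (4): 3 ∈ M.
From (5): 1 ∉ K.
(8) (exactly one): 2 ∉ M.
(6) (exactly one): 5 ∈ M.
(2) (exactly one): 4 ∉ M.
Suppose 1 ∉ M: no assignment then satisfies all the clues, so 1 ∈ M.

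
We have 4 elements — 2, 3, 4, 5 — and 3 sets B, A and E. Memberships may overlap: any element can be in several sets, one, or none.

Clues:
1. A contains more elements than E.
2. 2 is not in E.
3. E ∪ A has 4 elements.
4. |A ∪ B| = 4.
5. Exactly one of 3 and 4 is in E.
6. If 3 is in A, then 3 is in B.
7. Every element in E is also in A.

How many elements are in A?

4

From (2): 2 ∉ E.
Suppose 2 ∉ A: no assignment then satisfies all the clues, so 2 ∈ A.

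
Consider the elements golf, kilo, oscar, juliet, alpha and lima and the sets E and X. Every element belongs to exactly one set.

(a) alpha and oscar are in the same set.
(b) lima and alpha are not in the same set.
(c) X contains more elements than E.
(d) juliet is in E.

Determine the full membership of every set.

E = {juliet, lima}; X = {alpha, golf, kilo, oscar}

From (d): juliet ∈ E.
Suppose golf ∈ E: no assignment then satisfies all the clues, so golf ∉ E.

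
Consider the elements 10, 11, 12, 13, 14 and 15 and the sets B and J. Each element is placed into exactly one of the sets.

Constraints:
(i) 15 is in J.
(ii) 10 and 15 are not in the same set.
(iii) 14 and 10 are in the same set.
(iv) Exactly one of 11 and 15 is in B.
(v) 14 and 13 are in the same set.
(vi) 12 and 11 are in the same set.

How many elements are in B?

5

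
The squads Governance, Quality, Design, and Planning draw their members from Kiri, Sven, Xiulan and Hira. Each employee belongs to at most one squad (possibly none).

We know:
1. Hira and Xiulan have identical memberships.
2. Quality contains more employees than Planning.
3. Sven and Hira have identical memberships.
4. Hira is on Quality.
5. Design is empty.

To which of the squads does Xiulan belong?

Xiulan: Quality

From (4): Hira ∈ Quality.
(1): Xiulan matches Hira: Xiulan ∉ Governance.
(1): Xiulan matches Hira: Xiulan ∈ Quality.
(3): Sven matches Hira: Sven ∉ Governance.
(3): Sven matches Hira: Sven ∈ Quality.
(5): Design already has 0, so the rest are out.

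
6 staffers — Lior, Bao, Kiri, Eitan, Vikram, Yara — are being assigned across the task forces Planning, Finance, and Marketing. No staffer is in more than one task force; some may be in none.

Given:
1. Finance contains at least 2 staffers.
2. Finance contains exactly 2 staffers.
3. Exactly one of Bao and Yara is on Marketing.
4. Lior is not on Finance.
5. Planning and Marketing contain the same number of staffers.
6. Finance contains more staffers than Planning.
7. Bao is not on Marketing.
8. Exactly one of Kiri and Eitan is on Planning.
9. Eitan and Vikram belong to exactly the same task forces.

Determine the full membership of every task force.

From (4): Lior ∉ Finance.
From (7): Bao ∉ Marketing.
(3) (exactly one): Yara ∈ Marketing.
Suppose Lior ∈ Planning: no assignment then satisfies all the clues, so Lior ∉ Planning.

Planning = {Kiri}; Finance = {Eitan, Vikram}; Marketing = {Yara}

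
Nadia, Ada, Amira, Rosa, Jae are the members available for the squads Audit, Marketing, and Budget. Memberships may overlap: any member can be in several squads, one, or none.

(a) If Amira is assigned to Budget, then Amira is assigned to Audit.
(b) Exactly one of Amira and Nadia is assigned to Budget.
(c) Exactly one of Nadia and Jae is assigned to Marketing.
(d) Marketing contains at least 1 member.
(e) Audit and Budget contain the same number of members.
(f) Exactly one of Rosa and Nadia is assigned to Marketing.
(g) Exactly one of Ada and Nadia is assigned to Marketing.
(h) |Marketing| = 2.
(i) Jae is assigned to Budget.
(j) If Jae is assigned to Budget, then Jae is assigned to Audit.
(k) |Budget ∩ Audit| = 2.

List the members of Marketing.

Marketing = {Amira, Nadia}

From (i): Jae ∈ Budget.
(j): Jae ∈ Audit.
Suppose Nadia ∉ Marketing: no assignment then satisfies all the clues, so Nadia ∈ Marketing.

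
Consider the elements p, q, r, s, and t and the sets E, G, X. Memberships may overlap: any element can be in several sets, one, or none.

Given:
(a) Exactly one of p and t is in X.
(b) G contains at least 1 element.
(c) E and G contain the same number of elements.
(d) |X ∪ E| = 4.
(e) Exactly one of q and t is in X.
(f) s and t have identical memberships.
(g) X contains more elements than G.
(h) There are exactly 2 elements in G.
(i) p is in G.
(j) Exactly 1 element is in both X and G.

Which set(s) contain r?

From (i): p ∈ G.
Suppose r ∉ E: no assignment then satisfies all the clues, so r ∈ E.

r: E, G, X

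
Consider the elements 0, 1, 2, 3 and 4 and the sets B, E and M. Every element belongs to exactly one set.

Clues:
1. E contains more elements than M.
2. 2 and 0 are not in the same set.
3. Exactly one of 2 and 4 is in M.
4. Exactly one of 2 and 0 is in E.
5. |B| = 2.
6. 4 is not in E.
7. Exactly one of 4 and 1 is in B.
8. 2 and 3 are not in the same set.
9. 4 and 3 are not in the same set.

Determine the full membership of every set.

From (6): 4 ∉ E.
Suppose 0 ∈ B: no assignment then satisfies all the clues, so 0 ∉ B.

B = {1, 2}; E = {0, 3}; M = {4}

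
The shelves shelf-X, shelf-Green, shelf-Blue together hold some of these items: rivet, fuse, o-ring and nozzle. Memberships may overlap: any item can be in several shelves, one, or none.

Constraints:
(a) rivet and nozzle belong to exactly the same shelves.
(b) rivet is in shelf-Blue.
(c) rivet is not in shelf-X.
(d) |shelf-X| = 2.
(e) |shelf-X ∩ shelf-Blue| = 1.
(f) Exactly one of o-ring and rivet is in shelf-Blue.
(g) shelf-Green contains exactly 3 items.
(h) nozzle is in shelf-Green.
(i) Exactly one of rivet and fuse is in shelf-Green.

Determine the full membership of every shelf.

From (b): rivet ∈ shelf-Blue.
From (c): rivet ∉ shelf-X.
From (h): nozzle ∈ shelf-Green.
(a): nozzle matches rivet: nozzle ∉ shelf-X.
(a): rivet matches nozzle: rivet ∈ shelf-Green.
(a): nozzle matches rivet: nozzle ∈ shelf-Blue.
(d): only 2 candidates remain for shelf-X, so all are in.
(f) (exactly one): o-ring ∉ shelf-Blue.
(i) (exactly one): fuse ∉ shelf-Green.
(g): only 3 candidates remain for shelf-Green, so all are in.
Suppose fuse ∉ shelf-Blue: no assignment then satisfies all the clues, so fuse ∈ shelf-Blue.

shelf-X = {fuse, o-ring}; shelf-Green = {nozzle, o-ring, rivet}; shelf-Blue = {fuse, nozzle, rivet}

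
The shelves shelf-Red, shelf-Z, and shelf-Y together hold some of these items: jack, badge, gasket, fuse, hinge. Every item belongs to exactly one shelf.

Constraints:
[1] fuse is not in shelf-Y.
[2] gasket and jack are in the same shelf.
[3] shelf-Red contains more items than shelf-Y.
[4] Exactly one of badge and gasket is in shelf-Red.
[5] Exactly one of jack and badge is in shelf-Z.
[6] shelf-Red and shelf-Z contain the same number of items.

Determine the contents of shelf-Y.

From (1): fuse ∉ shelf-Y.
Suppose jack ∈ shelf-Y: no assignment then satisfies all the clues, so jack ∉ shelf-Y.

shelf-Y = {hinge}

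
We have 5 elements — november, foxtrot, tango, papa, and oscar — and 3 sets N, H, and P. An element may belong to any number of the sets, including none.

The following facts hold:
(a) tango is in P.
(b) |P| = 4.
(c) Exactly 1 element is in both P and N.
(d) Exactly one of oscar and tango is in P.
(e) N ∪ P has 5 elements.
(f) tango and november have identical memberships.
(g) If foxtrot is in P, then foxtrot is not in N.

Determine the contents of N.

N = {oscar, papa}

From (a): tango ∈ P.
(d) (exactly one): oscar ∉ P.
(f): november matches tango: november ∈ P.
(b): only 4 candidates remain for P, so all are in.
(g): foxtrot ∉ N.
Suppose november ∈ N: no assignment then satisfies all the clues, so november ∉ N.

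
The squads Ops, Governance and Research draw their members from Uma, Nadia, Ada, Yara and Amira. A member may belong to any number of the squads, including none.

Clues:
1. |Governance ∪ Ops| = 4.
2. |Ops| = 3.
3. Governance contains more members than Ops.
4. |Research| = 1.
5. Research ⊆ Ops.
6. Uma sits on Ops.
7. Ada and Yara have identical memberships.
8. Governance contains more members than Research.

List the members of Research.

Research = {Uma}

From (6): Uma ∈ Ops.
Suppose Uma ∉ Research: no assignment then satisfies all the clues, so Uma ∈ Research.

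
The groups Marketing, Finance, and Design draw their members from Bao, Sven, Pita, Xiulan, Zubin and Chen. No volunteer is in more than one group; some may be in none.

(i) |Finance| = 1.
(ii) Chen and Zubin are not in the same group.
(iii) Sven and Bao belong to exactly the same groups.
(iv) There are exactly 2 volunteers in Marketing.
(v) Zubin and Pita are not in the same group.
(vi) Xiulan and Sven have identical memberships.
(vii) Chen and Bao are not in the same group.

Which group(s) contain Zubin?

Zubin: Finance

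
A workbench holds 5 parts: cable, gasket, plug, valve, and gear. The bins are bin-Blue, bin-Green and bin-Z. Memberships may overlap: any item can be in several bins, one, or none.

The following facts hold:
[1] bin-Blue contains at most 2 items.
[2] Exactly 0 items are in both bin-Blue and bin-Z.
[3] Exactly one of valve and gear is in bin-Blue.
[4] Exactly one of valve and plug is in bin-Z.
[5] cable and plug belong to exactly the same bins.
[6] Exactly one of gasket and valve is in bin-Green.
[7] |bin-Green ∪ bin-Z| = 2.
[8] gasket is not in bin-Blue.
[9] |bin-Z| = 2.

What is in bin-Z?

bin-Z = {gasket, valve}

From (8): gasket ∉ bin-Blue.
Suppose cable ∈ bin-Z: no assignment then satisfies all the clues, so cable ∉ bin-Z.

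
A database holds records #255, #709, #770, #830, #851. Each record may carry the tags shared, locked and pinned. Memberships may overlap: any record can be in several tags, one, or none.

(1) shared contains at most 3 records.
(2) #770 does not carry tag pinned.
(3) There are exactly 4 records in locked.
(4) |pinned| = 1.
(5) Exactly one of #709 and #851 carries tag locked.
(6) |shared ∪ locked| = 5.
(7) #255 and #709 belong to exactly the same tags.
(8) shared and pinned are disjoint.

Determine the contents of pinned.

pinned = {#830}

From (2): #770 ∉ pinned.
Suppose #255 ∈ pinned: no assignment then satisfies all the clues, so #255 ∉ pinned.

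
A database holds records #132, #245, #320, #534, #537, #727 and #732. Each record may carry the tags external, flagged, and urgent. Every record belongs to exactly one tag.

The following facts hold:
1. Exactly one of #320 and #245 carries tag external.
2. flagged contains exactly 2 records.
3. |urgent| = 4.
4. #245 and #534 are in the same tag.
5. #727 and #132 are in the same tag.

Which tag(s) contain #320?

#320: external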